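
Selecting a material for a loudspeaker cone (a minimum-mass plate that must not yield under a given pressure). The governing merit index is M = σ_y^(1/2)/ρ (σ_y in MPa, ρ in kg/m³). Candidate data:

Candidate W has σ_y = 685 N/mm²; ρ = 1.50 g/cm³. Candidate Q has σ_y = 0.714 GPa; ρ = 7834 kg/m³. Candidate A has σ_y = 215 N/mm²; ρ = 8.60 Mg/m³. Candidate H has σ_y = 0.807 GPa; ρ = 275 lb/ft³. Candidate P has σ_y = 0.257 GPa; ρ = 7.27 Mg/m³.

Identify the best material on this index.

Convert each candidate to consistent units, then evaluate M:
  candidate W: σ_y = 685.0 MPa, ρ = 1500 kg/m³
  candidate Q: σ_y = 714.0 MPa, ρ = 7834 kg/m³
  candidate A: σ_y = 215.0 MPa, ρ = 8600 kg/m³
  candidate H: σ_y = 807.0 MPa, ρ = 4405 kg/m³
  candidate P: σ_y = 257.0 MPa, ρ = 7270 kg/m³
  candidate W: M = 17.4×10⁻³
  candidate H: M = 6.45×10⁻³
  candidate Q: M = 3.41×10⁻³
  candidate P: M = 2.21×10⁻³
  candidate A: M = 1.70×10⁻³
Candidate W ranks first.

candidate W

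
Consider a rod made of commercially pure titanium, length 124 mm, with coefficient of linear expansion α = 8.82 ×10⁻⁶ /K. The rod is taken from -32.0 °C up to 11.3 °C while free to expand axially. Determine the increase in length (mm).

ΔT = 11.3 − (-32.0) = 43.30 K.
ΔL = α·L₀·ΔT = 8.82×10⁻⁶ × 124 mm × 43.30 K = 0.0474 mm.

0.0474 mm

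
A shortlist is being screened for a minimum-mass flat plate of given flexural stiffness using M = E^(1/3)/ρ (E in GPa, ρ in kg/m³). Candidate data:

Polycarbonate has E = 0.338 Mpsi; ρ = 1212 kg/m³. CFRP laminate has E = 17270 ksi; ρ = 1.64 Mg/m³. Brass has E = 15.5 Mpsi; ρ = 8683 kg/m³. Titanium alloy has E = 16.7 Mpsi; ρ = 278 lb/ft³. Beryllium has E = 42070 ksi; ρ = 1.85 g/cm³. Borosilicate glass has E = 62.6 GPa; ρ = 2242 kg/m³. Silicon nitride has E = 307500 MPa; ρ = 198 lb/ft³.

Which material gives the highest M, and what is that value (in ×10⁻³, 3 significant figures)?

beryllium, M = 3.58×10⁻³

Normalizing units and computing the index:
  polycarbonate: E = 2.330 GPa, ρ = 1212 kg/m³
  CFRP laminate: E = 119.1 GPa, ρ = 1640 kg/m³
  brass: E = 106.9 GPa, ρ = 8683 kg/m³
  titanium alloy: E = 115.1 GPa, ρ = 4453 kg/m³
  beryllium: E = 290.1 GPa, ρ = 1850 kg/m³
  borosilicate glass: E = 62.60 GPa, ρ = 2242 kg/m³
  silicon nitride: E = 307.5 GPa, ρ = 3172 kg/m³
  beryllium: M = 3.58×10⁻³
  CFRP laminate: M = 3.00×10⁻³
  silicon nitride: M = 2.13×10⁻³
  borosilicate glass: M = 1.77×10⁻³
  polycarbonate: M = 1.09×10⁻³
  titanium alloy: M = 1.09×10⁻³
  brass: M = 0.547×10⁻³
Beryllium ranks first.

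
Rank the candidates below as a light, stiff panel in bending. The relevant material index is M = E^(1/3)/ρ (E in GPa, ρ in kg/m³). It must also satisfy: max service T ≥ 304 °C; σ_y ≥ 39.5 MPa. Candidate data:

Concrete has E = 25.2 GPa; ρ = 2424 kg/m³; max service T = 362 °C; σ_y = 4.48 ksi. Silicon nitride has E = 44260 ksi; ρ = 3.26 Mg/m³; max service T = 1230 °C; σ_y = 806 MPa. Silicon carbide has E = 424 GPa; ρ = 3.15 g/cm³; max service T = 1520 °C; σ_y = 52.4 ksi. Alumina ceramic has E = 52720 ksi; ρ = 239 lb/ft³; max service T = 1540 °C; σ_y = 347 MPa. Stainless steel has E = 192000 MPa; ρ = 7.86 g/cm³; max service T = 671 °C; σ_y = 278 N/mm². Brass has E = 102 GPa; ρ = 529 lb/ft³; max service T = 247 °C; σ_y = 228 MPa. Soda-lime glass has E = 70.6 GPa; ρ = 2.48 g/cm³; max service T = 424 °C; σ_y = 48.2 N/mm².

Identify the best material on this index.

silicon carbide

Screen on constraints: max service T ≥ 304 °C; σ_y ≥ 39.5 MPa. Survivors: silicon nitride, silicon carbide, alumina ceramic, stainless steel, soda-lime glass.
In SI units:
  silicon nitride: E = 305.2 GPa, ρ = 3260 kg/m³
  silicon carbide: E = 424.0 GPa, ρ = 3150 kg/m³
  alumina ceramic: E = 363.5 GPa, ρ = 3828 kg/m³
  stainless steel: E = 192.0 GPa, ρ = 7860 kg/m³
  soda-lime glass: E = 70.60 GPa, ρ = 2480 kg/m³
  silicon carbide: M = 2.38×10⁻³
  silicon nitride: M = 2.07×10⁻³
  alumina ceramic: M = 1.86×10⁻³
  soda-lime glass: M = 1.67×10⁻³
  stainless steel: M = 0.734×10⁻³
Highest index: silicon carbide.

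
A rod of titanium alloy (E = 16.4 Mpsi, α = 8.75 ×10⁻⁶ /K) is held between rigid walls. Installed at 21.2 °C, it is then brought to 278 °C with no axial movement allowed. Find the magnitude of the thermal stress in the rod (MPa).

E = 16.4 Mpsi = 113.1 GPa.
ΔT = 256.8 K. Constrained thermal stress σ = E·α·ΔT = 113.1×10³ MPa × 8.75×10⁻⁶ × 256.8 = 254 MPa (compressive).

254 MPa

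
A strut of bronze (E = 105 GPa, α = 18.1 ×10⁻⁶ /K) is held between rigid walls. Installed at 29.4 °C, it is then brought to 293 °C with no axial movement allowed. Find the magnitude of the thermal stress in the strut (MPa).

ΔT = 263.6 K. Constrained thermal stress σ = E·α·ΔT = 105.0×10³ MPa × 18.1×10⁻⁶ × 263.6 = 501 MPa (compressive).

501 MPa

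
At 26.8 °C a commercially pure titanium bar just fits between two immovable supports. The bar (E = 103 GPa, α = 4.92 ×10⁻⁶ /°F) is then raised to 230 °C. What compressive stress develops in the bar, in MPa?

α = 4.92×10⁻⁶/°F × 9/5 = 8.86×10⁻⁶/K.
ΔT = 203.2 K. Constrained thermal stress σ = E·α·ΔT = 103.0×10³ MPa × 8.86×10⁻⁶ × 203.2 = 185 MPa (compressive).

185 MPa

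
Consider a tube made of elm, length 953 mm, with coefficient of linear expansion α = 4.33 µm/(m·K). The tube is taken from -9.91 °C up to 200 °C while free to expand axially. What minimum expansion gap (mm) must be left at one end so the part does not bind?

ΔT = 200 − (-9.91) = 209.9 K.
ΔL = α·L₀·ΔT = 4.33×10⁻⁶ × 953 mm × 209.9 K = 0.866 mm.

0.866 mm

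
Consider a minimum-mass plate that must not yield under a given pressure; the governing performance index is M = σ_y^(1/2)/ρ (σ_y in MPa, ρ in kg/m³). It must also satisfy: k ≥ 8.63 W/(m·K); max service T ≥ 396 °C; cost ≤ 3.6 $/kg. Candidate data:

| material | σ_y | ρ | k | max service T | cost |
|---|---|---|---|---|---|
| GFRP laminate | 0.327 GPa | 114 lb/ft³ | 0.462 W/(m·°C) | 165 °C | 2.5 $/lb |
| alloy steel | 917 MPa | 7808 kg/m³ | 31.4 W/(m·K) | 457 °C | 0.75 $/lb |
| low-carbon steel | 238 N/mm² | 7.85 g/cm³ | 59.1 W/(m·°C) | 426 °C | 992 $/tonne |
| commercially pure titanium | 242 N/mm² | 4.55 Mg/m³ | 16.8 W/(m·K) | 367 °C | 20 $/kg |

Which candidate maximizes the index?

alloy steel

Screen on constraints: k ≥ 8.63 W/(m·K); max service T ≥ 396 °C; cost ≤ 3.6 $/kg. Survivors: alloy steel, low-carbon steel.
In SI units:
  alloy steel: σ_y = 917.0 MPa, ρ = 7808 kg/m³
  low-carbon steel: σ_y = 238.0 MPa, ρ = 7850 kg/m³
  alloy steel: M = 3.88×10⁻³
  low-carbon steel: M = 1.97×10⁻³
Alloy steel has the largest M.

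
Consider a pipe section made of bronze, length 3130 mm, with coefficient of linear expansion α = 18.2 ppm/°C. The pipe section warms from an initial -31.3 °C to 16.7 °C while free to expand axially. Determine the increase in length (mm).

ΔT = 16.7 − (-31.3) = 48.00 K.
ΔL = α·L₀·ΔT = 18.2×10⁻⁶ × 3130 mm × 48.00 K = 2.73 mm.

2.73 mm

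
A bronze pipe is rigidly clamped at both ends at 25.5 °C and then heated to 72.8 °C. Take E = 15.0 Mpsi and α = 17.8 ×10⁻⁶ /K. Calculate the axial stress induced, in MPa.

87.1 MPa

E = 15.0 Mpsi = 103.4 GPa.
ΔT = 47.30 K. Constrained thermal stress σ = E·α·ΔT = 103.4×10³ MPa × 17.8×10⁻⁶ × 47.30 = 87.1 MPa (compressive).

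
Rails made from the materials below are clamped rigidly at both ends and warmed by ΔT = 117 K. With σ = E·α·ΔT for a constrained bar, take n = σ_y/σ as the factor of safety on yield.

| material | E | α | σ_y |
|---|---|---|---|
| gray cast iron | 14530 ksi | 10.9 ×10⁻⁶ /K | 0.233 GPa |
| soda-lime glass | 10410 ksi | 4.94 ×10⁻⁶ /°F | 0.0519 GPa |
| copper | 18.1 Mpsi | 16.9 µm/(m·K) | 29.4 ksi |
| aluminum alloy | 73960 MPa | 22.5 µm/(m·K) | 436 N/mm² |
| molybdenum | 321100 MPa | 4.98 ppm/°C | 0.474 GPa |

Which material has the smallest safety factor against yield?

soda-lime glass

With everything in SI (GPa, ×10⁻⁶/K, MPa):
  gray cast iron: E = 100.2, α = 10.9, σ_y = 233.0 → σ = 128 MPa, n = 1.82
  soda-lime glass: E = 71.77, α = 8.89, σ_y = 51.90 → σ = 74.7 MPa, n = 0.695
  copper: E = 124.8, α = 16.9, σ_y = 202.7 → σ = 247 MPa, n = 0.821
  aluminum alloy: E = 73.96, α = 22.5, σ_y = 436.0 → σ = 195 MPa, n = 2.24
  molybdenum: E = 321.1, α = 4.98, σ_y = 474.0 → σ = 187 MPa, n = 2.53
Soda-lime glass has the lowest safety factor, n = 0.695.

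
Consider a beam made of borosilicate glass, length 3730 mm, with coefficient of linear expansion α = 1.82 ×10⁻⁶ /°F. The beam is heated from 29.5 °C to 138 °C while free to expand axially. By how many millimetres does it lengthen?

1.33 mm

Convert α: 1.82×10⁻⁶/°F × (9/5) = 3.28×10⁻⁶/K.
ΔT = 138 − 29.5 = 108.5 K.
ΔL = α·L₀·ΔT = 3.28×10⁻⁶ × 3730 mm × 108.5 K = 1.33 mm.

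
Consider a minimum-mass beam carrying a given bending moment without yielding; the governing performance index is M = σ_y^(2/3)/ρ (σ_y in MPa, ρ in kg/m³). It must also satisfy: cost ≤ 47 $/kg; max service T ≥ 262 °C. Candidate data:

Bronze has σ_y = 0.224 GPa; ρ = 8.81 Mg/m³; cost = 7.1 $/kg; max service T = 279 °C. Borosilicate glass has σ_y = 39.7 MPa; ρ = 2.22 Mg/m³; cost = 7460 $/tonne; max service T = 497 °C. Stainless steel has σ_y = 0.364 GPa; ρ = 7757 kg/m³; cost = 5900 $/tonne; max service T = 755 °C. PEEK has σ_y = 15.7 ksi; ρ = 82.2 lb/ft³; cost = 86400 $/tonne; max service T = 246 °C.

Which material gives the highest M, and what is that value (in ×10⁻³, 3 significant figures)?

stainless steel, M = 6.57×10⁻³

Screen on constraints: cost ≤ 47 $/kg; max service T ≥ 262 °C. Survivors: bronze, borosilicate glass, stainless steel.
After converting to SI:
  bronze: σ_y = 224.0 MPa, ρ = 8810 kg/m³
  borosilicate glass: σ_y = 39.70 MPa, ρ = 2220 kg/m³
  stainless steel: σ_y = 364.0 MPa, ρ = 7757 kg/m³
  stainless steel: M = 6.57×10⁻³
  borosilicate glass: M = 5.24×10⁻³
  bronze: M = 4.19×10⁻³
Highest index: stainless steel.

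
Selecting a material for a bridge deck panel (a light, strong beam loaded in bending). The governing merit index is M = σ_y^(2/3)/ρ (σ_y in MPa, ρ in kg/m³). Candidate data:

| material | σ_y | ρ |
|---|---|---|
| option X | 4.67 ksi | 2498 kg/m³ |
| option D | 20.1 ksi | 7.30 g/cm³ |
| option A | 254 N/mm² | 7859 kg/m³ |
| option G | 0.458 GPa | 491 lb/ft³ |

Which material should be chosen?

Convert each candidate to consistent units, then evaluate M:
  option X: σ_y = 32.20 MPa, ρ = 2498 kg/m³
  option D: σ_y = 138.6 MPa, ρ = 7300 kg/m³
  option A: σ_y = 254.0 MPa, ρ = 7859 kg/m³
  option G: σ_y = 458.0 MPa, ρ = 7865 kg/m³
  option G: M = 7.55×10⁻³
  option A: M = 5.10×10⁻³
  option X: M = 4.05×10⁻³
  option D: M = 3.67×10⁻³
Option G has the largest M.

option G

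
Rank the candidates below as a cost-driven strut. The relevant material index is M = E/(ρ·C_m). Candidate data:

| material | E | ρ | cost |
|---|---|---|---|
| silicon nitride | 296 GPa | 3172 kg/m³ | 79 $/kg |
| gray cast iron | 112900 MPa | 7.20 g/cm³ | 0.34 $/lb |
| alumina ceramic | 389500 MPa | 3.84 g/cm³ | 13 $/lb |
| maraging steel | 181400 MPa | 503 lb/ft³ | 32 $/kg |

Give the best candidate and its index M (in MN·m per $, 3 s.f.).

Normalizing units and computing the index:
  silicon nitride: E = 296.0 GPa, ρ = 3172 kg/m³, cost = 79.00 $/kg
  gray cast iron: E = 112.9 GPa, ρ = 7200 kg/m³, cost = 0.7496 $/kg
  alumina ceramic: E = 389.5 GPa, ρ = 3840 kg/m³, cost = 28.66 $/kg
  maraging steel: E = 181.4 GPa, ρ = 8057 kg/m³, cost = 32.00 $/kg
  gray cast iron: M = 20.9 MN·m per $
  alumina ceramic: M = 3.54 MN·m per $
  silicon nitride: M = 1.18 MN·m per $
  maraging steel: M = 0.704 MN·m per $
Gray cast iron ranks first.

gray cast iron, M = 20.9 MN·m per $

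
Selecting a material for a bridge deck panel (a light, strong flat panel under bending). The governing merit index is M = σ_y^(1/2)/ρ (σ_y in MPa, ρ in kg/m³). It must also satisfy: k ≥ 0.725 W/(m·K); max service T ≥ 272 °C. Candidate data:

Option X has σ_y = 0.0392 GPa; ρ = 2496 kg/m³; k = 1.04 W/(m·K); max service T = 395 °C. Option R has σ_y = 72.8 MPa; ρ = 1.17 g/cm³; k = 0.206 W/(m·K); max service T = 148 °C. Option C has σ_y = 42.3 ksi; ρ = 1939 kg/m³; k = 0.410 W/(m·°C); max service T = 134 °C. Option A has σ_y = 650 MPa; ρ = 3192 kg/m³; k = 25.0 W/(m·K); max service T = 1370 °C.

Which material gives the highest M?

option A

Screen on constraints: k ≥ 0.725 W/(m·K); max service T ≥ 272 °C. Survivors: option X, option A.
In SI units:
  option X: σ_y = 39.20 MPa, ρ = 2496 kg/m³
  option A: σ_y = 650.0 MPa, ρ = 3192 kg/m³
  option A: M = 7.99×10⁻³
  option X: M = 2.51×10⁻³
Highest index: option A.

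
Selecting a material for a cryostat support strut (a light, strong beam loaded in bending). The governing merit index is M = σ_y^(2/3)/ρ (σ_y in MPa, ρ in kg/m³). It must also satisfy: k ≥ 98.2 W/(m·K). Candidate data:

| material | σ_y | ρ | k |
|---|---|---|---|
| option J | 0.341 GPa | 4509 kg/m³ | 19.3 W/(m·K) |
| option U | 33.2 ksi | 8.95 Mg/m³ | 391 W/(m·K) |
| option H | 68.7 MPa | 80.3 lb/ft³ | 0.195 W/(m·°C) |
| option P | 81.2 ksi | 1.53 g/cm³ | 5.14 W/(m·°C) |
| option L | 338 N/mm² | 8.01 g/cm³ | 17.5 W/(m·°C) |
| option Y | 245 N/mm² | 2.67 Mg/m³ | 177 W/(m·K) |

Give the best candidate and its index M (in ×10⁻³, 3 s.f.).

option Y, M = 14.7×10⁻³

Screen on constraints: k ≥ 98.2 W/(m·K). Survivors: option U, option Y.
Putting every candidate on a common basis:
  option U: σ_y = 228.9 MPa, ρ = 8950 kg/m³
  option Y: σ_y = 245.0 MPa, ρ = 2670 kg/m³
  option Y: M = 14.7×10⁻³
  option U: M = 4.18×10⁻³
The maximum is for option Y.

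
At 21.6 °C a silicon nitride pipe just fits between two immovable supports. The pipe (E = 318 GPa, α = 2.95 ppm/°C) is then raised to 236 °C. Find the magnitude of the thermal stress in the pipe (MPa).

ΔT = 214.4 K. Constrained thermal stress σ = E·α·ΔT = 318.0×10³ MPa × 2.95×10⁻⁶ × 214.4 = 201 MPa (compressive).

201 MPa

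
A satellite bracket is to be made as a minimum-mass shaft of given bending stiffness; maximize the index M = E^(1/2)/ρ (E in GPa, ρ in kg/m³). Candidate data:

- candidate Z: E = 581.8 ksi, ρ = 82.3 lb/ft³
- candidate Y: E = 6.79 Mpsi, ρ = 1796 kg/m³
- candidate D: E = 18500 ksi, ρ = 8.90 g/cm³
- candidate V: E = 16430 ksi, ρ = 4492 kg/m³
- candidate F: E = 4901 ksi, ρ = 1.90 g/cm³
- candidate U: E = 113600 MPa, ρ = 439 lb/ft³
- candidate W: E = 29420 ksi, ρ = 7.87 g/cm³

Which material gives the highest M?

After converting to SI:
  candidate Z: E = 4.011 GPa, ρ = 1318 kg/m³
  candidate Y: E = 46.82 GPa, ρ = 1796 kg/m³
  candidate D: E = 127.6 GPa, ρ = 8900 kg/m³
  candidate V: E = 113.3 GPa, ρ = 4492 kg/m³
  candidate F: E = 33.79 GPa, ρ = 1900 kg/m³
  candidate U: E = 113.6 GPa, ρ = 7032 kg/m³
  candidate W: E = 202.8 GPa, ρ = 7870 kg/m³
  candidate Y: M = 3.81×10⁻³
  candidate F: M = 3.06×10⁻³
  candidate V: M = 2.37×10⁻³
  candidate W: M = 1.81×10⁻³
  candidate Z: M = 1.52×10⁻³
  candidate U: M = 1.52×10⁻³
  candidate D: M = 1.27×10⁻³
Highest index: candidate Y.

candidate Y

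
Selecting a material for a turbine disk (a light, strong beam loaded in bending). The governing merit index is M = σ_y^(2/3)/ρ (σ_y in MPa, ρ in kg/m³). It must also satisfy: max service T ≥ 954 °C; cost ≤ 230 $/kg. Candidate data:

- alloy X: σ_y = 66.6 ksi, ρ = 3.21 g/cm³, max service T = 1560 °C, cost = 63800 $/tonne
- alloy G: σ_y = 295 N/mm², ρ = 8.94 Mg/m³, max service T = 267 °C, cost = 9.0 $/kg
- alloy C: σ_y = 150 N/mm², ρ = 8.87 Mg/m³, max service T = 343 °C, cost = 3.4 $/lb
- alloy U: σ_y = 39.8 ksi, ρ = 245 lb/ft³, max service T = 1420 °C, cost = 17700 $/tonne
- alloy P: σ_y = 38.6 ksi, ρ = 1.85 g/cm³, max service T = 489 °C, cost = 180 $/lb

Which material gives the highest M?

Screen on constraints: max service T ≥ 954 °C; cost ≤ 230 $/kg. Survivors: alloy X, alloy U.
Putting every candidate on a common basis:
  alloy X: σ_y = 459.2 MPa, ρ = 3210 kg/m³
  alloy U: σ_y = 274.4 MPa, ρ = 3925 kg/m³
  alloy X: M = 18.5×10⁻³
  alloy U: M = 10.8×10⁻³
Highest index: alloy X.

alloy X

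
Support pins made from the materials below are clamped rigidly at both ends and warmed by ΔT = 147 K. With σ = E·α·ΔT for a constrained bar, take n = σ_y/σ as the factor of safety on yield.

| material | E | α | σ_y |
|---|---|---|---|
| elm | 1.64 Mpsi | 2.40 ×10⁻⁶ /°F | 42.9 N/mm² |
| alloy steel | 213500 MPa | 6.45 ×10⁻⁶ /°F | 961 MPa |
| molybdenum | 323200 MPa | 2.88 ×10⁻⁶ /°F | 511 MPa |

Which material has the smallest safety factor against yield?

Converting E to GPa, α to ×10⁻⁶/K, σ_y to MPa, then σ and n for each:
  elm: E = 11.31, α = 4.32, σ_y = 42.90 → σ = 7.18 MPa, n = 5.97
  alloy steel: E = 213.5, α = 11.6, σ_y = 961.0 → σ = 364 MPa, n = 2.64
  molybdenum: E = 323.2, α = 5.18, σ_y = 511.0 → σ = 246 MPa, n = 2.07
Smallest n: molybdenum with n = 2.07.

molybdenum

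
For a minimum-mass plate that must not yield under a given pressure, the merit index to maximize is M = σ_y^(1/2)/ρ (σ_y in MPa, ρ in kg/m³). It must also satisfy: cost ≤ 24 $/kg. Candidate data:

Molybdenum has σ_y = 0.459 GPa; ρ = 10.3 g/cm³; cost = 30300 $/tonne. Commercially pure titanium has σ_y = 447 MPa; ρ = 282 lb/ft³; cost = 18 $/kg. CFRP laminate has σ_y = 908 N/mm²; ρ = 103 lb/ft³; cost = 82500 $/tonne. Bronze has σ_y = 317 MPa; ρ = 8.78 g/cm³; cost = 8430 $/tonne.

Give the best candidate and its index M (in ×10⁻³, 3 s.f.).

commercially pure titanium, M = 4.68×10⁻³

Screen on constraints: cost ≤ 24 $/kg. Survivors: commercially pure titanium, bronze.
Convert each candidate to consistent units, then evaluate M:
  commercially pure titanium: σ_y = 447.0 MPa, ρ = 4517 kg/m³
  bronze: σ_y = 317.0 MPa, ρ = 8780 kg/m³
  commercially pure titanium: M = 4.68×10⁻³
  bronze: M = 2.03×10⁻³
Highest index: commercially pure titanium.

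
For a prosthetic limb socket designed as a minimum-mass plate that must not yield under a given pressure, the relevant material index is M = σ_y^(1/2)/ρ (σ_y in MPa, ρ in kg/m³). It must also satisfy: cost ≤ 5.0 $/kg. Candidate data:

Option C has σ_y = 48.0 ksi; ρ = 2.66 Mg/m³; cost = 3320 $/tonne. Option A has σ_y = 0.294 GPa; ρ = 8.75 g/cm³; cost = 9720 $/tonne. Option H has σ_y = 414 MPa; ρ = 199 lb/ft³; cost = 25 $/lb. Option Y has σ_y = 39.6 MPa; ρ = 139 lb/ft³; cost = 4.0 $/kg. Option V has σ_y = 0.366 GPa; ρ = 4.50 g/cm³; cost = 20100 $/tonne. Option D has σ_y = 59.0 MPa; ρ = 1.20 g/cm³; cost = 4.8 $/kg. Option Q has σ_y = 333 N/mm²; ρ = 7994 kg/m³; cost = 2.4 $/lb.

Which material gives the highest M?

option C

Screen on constraints: cost ≤ 5.0 $/kg. Survivors: option C, option Y, option D.
After converting to SI:
  option C: σ_y = 330.9 MPa, ρ = 2660 kg/m³
  option Y: σ_y = 39.60 MPa, ρ = 2227 kg/m³
  option D: σ_y = 59.00 MPa, ρ = 1200 kg/m³
  option C: M = 6.84×10⁻³
  option D: M = 6.40×10⁻³
  option Y: M = 2.83×10⁻³
Option C has the largest M.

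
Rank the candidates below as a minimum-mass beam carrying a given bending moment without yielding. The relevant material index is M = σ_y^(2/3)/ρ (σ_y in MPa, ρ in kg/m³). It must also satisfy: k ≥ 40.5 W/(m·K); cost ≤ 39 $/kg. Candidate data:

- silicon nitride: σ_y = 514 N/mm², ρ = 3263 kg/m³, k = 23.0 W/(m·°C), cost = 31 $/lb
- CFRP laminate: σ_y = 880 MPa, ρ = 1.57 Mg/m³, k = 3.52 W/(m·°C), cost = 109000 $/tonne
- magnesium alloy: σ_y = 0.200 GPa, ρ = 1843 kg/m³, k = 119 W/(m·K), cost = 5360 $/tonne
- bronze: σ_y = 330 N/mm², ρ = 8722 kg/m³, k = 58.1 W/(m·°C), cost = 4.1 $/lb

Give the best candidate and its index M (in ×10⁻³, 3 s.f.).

magnesium alloy, M = 18.6×10⁻³

Screen on constraints: k ≥ 40.5 W/(m·K); cost ≤ 39 $/kg. Survivors: magnesium alloy, bronze.
Putting every candidate on a common basis:
  magnesium alloy: σ_y = 200.0 MPa, ρ = 1843 kg/m³
  bronze: σ_y = 330.0 MPa, ρ = 8722 kg/m³
  magnesium alloy: M = 18.6×10⁻³
  bronze: M = 5.48×10⁻³
Highest index: magnesium alloy.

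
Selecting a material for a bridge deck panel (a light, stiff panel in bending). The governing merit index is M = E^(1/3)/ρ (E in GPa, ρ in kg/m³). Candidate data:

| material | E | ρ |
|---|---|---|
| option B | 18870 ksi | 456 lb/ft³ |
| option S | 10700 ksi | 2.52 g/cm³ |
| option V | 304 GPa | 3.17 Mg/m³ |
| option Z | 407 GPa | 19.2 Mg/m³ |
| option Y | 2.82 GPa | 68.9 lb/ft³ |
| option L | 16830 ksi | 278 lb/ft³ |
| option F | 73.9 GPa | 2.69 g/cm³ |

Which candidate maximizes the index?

option V

After converting to SI:
  option B: E = 130.1 GPa, ρ = 7304 kg/m³
  option S: E = 73.77 GPa, ρ = 2520 kg/m³
  option V: E = 304.0 GPa, ρ = 3170 kg/m³
  option Z: E = 407.0 GPa, ρ = 19200 kg/m³
  option Y: E = 2.820 GPa, ρ = 1104 kg/m³
  option L: E = 116.0 GPa, ρ = 4453 kg/m³
  option F: E = 73.90 GPa, ρ = 2690 kg/m³
  option V: M = 2.12×10⁻³
  option S: M = 1.66×10⁻³
  option F: M = 1.56×10⁻³
  option Y: M = 1.28×10⁻³
  option L: M = 1.10×10⁻³
  option B: M = 0.694×10⁻³
  option Z: M = 0.386×10⁻³
Option V has the largest M.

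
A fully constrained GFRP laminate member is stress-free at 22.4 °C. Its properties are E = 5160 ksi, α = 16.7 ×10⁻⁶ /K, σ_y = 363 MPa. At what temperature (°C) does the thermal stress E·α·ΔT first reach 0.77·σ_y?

E = 5160 ksi = 35.58 GPa.
E·α·ΔT = 279.5 MPa ⇒ ΔT = 279.5 / (35.58×10³ × 16.7×10⁻⁶) = 470.4 K.
T = 22.4 + 470.4 = 492.8 °C.

493 °C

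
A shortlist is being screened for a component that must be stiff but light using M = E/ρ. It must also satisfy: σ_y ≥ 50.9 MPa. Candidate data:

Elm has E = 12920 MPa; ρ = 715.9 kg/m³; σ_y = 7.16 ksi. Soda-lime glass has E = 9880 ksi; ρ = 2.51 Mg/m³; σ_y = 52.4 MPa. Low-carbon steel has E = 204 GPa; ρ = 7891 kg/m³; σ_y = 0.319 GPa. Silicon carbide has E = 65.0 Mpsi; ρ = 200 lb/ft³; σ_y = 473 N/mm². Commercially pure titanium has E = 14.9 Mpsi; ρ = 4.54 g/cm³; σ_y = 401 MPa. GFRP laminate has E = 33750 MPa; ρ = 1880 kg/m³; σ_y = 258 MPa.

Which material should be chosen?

Screen on constraints: σ_y ≥ 50.9 MPa. Survivors: soda-lime glass, low-carbon steel, silicon carbide, commercially pure titanium, GFRP laminate.
Normalizing units and computing the index:
  soda-lime glass: E = 68.12 GPa, ρ = 2510 kg/m³
  low-carbon steel: E = 204.0 GPa, ρ = 7891 kg/m³
  silicon carbide: E = 448.2 GPa, ρ = 3204 kg/m³
  commercially pure titanium: E = 102.7 GPa, ρ = 4540 kg/m³
  GFRP laminate: E = 33.75 GPa, ρ = 1880 kg/m³
  silicon carbide: M = 140 MN·m/kg
  soda-lime glass: M = 27.1 MN·m/kg
  low-carbon steel: M = 25.9 MN·m/kg
  commercially pure titanium: M = 22.6 MN·m/kg
  GFRP laminate: M = 18.0 MN·m/kg
Silicon carbide ranks first.

silicon carbide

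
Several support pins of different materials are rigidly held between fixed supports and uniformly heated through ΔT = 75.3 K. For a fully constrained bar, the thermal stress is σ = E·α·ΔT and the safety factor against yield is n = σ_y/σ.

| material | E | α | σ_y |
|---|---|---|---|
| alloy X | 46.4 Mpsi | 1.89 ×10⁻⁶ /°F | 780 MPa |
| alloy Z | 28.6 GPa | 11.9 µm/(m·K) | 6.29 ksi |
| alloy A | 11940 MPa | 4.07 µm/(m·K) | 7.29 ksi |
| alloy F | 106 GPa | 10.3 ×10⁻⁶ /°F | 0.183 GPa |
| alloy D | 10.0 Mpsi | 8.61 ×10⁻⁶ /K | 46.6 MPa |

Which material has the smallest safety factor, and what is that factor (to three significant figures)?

Converting E to GPa, α to ×10⁻⁶/K, σ_y to MPa, then σ and n for each:
  alloy X: E = 319.9, α = 3.40, σ_y = 780.0 → σ = 82.0 MPa, n = 9.52
  alloy Z: E = 28.60, α = 11.9, σ_y = 43.37 → σ = 25.6 MPa, n = 1.69
  alloy A: E = 11.94, α = 4.07, σ_y = 50.26 → σ = 3.66 MPa, n = 13.7
  alloy F: E = 106.0, α = 18.5, σ_y = 183.0 → σ = 148 MPa, n = 1.24
  alloy D: E = 68.95, α = 8.61, σ_y = 46.60 → σ = 44.7 MPa, n = 1.04
Smallest n: alloy D with n = 1.04.

alloy D, n = 1.04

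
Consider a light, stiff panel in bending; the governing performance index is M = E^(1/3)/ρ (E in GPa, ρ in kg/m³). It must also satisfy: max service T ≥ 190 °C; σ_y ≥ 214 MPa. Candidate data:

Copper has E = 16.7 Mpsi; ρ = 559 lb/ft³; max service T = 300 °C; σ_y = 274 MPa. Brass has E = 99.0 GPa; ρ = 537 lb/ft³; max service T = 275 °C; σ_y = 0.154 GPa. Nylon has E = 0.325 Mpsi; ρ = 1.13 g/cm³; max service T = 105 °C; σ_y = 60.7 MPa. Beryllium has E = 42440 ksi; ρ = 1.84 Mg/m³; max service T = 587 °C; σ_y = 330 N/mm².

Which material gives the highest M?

beryllium

Screen on constraints: max service T ≥ 190 °C; σ_y ≥ 214 MPa. Survivors: copper, beryllium.
Normalizing units and computing the index:
  copper: E = 115.1 GPa, ρ = 8954 kg/m³
  beryllium: E = 292.6 GPa, ρ = 1840 kg/m³
  beryllium: M = 3.61×10⁻³
  copper: M = 0.543×10⁻³
Beryllium ranks first.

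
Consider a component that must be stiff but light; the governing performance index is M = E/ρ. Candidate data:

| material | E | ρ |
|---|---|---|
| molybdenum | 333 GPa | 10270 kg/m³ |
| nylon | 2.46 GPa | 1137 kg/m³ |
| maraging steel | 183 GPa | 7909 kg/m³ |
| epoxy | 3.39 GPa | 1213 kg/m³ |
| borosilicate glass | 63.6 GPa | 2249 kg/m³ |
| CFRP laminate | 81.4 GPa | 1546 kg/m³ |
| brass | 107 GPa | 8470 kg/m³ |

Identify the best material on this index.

Per-candidate index values:
  CFRP laminate: M = 52.7 MN·m/kg
  molybdenum: M = 32.4 MN·m/kg
  borosilicate glass: M = 28.3 MN·m/kg
  maraging steel: M = 23.1 MN·m/kg
  brass: M = 12.6 MN·m/kg
  epoxy: M = 2.79 MN·m/kg
  nylon: M = 2.16 MN·m/kg
The maximum is for CFRP laminate.

CFRP laminate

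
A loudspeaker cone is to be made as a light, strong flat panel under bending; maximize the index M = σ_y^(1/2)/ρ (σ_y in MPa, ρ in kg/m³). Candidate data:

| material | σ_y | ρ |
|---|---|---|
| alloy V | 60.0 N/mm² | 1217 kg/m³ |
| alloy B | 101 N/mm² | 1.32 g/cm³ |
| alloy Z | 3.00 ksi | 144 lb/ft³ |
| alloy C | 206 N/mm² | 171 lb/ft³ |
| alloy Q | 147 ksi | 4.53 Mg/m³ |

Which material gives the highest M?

Convert each candidate to consistent units, then evaluate M:
  alloy V: σ_y = 60.00 MPa, ρ = 1217 kg/m³
  alloy B: σ_y = 101.0 MPa, ρ = 1320 kg/m³
  alloy Z: σ_y = 20.68 MPa, ρ = 2307 kg/m³
  alloy C: σ_y = 206.0 MPa, ρ = 2739 kg/m³
  alloy Q: σ_y = 1014 MPa, ρ = 4530 kg/m³
  alloy B: M = 7.61×10⁻³
  alloy Q: M = 7.03×10⁻³
  alloy V: M = 6.36×10⁻³
  alloy C: M = 5.24×10⁻³
  alloy Z: M = 1.97×10⁻³
Highest index: alloy B.

alloy B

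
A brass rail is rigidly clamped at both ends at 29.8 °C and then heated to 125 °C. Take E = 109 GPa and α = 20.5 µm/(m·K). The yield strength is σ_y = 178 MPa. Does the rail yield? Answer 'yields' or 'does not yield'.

ΔT = 95.20 K. Constrained thermal stress σ = E·α·ΔT = 109.0×10³ MPa × 20.5×10⁻⁶ × 95.20 = 213 MPa (compressive).
Compare to σ_y = 178 MPa: σ ≥ σ_y, so it yields.

yields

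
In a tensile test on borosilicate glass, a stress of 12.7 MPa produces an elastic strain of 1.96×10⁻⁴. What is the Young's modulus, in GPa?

E = σ/ε = 12.7 MPa / 1.96×10⁻⁴ = 64800 MPa = 64.8 GPa.

64.8 GPa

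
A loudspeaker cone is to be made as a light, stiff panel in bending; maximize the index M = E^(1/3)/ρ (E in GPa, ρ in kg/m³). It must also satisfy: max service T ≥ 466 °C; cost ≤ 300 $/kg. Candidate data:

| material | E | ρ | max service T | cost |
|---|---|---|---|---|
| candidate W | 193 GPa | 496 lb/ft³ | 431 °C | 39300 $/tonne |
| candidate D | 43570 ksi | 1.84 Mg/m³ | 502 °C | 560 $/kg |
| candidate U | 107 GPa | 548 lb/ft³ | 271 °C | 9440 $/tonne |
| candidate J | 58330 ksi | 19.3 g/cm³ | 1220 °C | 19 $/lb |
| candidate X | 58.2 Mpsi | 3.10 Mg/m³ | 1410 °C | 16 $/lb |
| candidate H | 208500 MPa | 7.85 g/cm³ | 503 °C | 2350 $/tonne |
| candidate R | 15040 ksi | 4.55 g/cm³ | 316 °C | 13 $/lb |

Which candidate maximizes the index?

Screen on constraints: max service T ≥ 466 °C; cost ≤ 300 $/kg. Survivors: candidate J, candidate X, candidate H.
After converting to SI:
  candidate J: E = 402.2 GPa, ρ = 19300 kg/m³
  candidate X: E = 401.3 GPa, ρ = 3100 kg/m³
  candidate H: E = 208.5 GPa, ρ = 7850 kg/m³
  candidate X: M = 2.38×10⁻³
  candidate H: M = 0.755×10⁻³
  candidate J: M = 0.382×10⁻³
Candidate X ranks first.

candidate X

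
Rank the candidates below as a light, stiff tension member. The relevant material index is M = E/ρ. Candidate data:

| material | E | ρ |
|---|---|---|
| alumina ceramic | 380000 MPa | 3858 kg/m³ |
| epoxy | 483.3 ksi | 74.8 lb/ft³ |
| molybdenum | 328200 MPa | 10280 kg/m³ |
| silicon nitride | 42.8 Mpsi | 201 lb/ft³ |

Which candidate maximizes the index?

alumina ceramic

In SI units:
  alumina ceramic: E = 380.0 GPa, ρ = 3858 kg/m³
  epoxy: E = 3.332 GPa, ρ = 1198 kg/m³
  molybdenum: E = 328.2 GPa, ρ = 10280 kg/m³
  silicon nitride: E = 295.1 GPa, ρ = 3220 kg/m³
  alumina ceramic: M = 98.5 MN·m/kg
  silicon nitride: M = 91.7 MN·m/kg
  molybdenum: M = 31.9 MN·m/kg
  epoxy: M = 2.78 MN·m/kg
The maximum is for alumina ceramic.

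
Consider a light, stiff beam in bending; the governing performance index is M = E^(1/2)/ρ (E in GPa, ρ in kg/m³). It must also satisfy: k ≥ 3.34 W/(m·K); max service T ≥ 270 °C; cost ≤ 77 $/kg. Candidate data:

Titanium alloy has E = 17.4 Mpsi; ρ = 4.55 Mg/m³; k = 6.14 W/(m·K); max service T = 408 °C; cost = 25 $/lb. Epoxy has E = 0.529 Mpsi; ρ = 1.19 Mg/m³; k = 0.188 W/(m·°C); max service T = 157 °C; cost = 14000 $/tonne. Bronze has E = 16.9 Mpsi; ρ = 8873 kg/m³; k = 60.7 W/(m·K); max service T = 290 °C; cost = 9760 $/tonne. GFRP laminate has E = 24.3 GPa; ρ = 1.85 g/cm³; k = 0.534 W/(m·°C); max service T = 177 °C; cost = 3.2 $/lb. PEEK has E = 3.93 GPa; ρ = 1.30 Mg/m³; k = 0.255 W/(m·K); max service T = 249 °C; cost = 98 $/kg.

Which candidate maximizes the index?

Screen on constraints: k ≥ 3.34 W/(m·K); max service T ≥ 270 °C; cost ≤ 77 $/kg. Survivors: titanium alloy, bronze.
In SI units:
  titanium alloy: E = 120.0 GPa, ρ = 4550 kg/m³
  bronze: E = 116.5 GPa, ρ = 8873 kg/m³
  titanium alloy: M = 2.41×10⁻³
  bronze: M = 1.22×10⁻³
Titanium alloy ranks first.

titanium alloy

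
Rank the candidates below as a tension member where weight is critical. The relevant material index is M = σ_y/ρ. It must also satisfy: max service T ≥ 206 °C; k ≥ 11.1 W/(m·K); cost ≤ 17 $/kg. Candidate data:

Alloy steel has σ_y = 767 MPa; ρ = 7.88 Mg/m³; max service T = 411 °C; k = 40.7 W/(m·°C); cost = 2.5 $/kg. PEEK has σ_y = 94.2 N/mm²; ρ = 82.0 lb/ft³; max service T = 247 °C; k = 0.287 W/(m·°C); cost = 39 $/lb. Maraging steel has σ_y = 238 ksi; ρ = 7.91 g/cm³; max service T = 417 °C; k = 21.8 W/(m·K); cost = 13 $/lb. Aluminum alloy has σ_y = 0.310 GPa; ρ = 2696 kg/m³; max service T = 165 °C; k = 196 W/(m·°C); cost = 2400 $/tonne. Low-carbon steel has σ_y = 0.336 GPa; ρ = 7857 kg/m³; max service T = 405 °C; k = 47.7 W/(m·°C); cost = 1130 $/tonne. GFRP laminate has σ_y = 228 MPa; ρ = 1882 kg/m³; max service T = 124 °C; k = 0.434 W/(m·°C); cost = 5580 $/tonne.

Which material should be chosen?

Screen on constraints: max service T ≥ 206 °C; k ≥ 11.1 W/(m·K); cost ≤ 17 $/kg. Survivors: alloy steel, low-carbon steel.
After converting to SI:
  alloy steel: σ_y = 767.0 MPa, ρ = 7880 kg/m³
  low-carbon steel: σ_y = 336.0 MPa, ρ = 7857 kg/m³
  alloy steel: M = 97.3 kN·m/kg
  low-carbon steel: M = 42.8 kN·m/kg
Alloy steel has the largest M.

alloy steel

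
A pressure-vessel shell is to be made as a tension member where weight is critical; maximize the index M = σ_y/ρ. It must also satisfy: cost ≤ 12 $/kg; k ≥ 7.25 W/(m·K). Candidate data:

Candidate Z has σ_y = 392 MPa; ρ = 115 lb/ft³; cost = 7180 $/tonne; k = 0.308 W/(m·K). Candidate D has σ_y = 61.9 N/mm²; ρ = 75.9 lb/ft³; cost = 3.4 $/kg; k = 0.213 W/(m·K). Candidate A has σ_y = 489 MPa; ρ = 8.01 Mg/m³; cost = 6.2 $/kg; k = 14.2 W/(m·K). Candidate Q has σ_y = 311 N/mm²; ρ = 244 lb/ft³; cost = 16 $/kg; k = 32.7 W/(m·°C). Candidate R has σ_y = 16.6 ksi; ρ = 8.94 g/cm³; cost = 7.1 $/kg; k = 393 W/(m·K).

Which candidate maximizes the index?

candidate A

Screen on constraints: cost ≤ 12 $/kg; k ≥ 7.25 W/(m·K). Survivors: candidate A, candidate R.
Convert each candidate to consistent units, then evaluate M:
  candidate A: σ_y = 489.0 MPa, ρ = 8010 kg/m³
  candidate R: σ_y = 114.5 MPa, ρ = 8940 kg/m³
  candidate A: M = 61.0 kN·m/kg
  candidate R: M = 12.8 kN·m/kg
Candidate A ranks first.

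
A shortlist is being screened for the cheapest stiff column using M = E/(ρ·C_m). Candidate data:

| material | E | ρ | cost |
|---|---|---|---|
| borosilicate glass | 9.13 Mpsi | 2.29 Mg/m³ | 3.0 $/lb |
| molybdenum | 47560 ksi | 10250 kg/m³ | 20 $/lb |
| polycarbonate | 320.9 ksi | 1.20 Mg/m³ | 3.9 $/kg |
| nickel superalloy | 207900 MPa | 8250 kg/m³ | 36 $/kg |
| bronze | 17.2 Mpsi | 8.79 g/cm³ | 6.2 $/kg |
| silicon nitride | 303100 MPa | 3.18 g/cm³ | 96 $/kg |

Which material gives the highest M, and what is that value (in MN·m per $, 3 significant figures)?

In SI units:
  borosilicate glass: E = 62.95 GPa, ρ = 2290 kg/m³, cost = 6.614 $/kg
  molybdenum: E = 327.9 GPa, ρ = 10250 kg/m³, cost = 44.09 $/kg
  polycarbonate: E = 2.213 GPa, ρ = 1200 kg/m³, cost = 3.900 $/kg
  nickel superalloy: E = 207.9 GPa, ρ = 8250 kg/m³, cost = 36.00 $/kg
  bronze: E = 118.6 GPa, ρ = 8790 kg/m³, cost = 6.200 $/kg
  silicon nitride: E = 303.1 GPa, ρ = 3180 kg/m³, cost = 96.00 $/kg
  borosilicate glass: M = 4.16 MN·m per $
  bronze: M = 2.18 MN·m per $
  silicon nitride: M = 0.993 MN·m per $
  molybdenum: M = 0.726 MN·m per $
  nickel superalloy: M = 0.700 MN·m per $
  polycarbonate: M = 0.473 MN·m per $
The maximum is for borosilicate glass.

borosilicate glass, M = 4.16 MN·m per $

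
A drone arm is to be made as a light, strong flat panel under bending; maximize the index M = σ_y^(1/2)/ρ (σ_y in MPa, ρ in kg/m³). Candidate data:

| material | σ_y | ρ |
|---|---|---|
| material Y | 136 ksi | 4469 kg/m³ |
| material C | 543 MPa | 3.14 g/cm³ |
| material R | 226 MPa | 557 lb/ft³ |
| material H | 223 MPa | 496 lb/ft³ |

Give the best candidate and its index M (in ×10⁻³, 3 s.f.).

material C, M = 7.42×10⁻³

In SI units:
  material Y: σ_y = 937.7 MPa, ρ = 4469 kg/m³
  material C: σ_y = 543.0 MPa, ρ = 3140 kg/m³
  material R: σ_y = 226.0 MPa, ρ = 8922 kg/m³
  material H: σ_y = 223.0 MPa, ρ = 7945 kg/m³
  material C: M = 7.42×10⁻³
  material Y: M = 6.85×10⁻³
  material H: M = 1.88×10⁻³
  material R: M = 1.68×10⁻³
The maximum is for material C.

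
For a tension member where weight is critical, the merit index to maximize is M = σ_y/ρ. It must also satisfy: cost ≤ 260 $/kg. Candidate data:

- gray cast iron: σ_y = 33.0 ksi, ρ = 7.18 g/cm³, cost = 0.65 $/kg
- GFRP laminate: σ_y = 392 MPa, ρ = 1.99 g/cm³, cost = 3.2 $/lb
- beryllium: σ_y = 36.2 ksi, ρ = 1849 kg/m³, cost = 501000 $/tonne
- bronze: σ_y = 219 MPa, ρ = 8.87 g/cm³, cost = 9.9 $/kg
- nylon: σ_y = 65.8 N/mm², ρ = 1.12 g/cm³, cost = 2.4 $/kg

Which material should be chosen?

GFRP laminate

Screen on constraints: cost ≤ 260 $/kg. Survivors: gray cast iron, GFRP laminate, bronze, nylon.
Putting every candidate on a common basis:
  gray cast iron: σ_y = 227.5 MPa, ρ = 7180 kg/m³
  GFRP laminate: σ_y = 392.0 MPa, ρ = 1990 kg/m³
  bronze: σ_y = 219.0 MPa, ρ = 8870 kg/m³
  nylon: σ_y = 65.80 MPa, ρ = 1120 kg/m³
  GFRP laminate: M = 197 kN·m/kg
  nylon: M = 58.8 kN·m/kg
  gray cast iron: M = 31.7 kN·m/kg
  bronze: M = 24.7 kN·m/kg
Highest index: GFRP laminate.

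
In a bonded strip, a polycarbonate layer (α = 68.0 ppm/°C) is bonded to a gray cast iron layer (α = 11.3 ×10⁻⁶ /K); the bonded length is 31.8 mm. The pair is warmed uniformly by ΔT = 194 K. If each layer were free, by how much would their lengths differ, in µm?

350 µm

Δα = |68.0 − 11.3|×10⁻⁶/K = 56.7×10⁻⁶/K.
ΔL_mismatch = Δα·L·ΔT = 56.7×10⁻⁶ × 31.8 mm × 194.0 K = 350 µm.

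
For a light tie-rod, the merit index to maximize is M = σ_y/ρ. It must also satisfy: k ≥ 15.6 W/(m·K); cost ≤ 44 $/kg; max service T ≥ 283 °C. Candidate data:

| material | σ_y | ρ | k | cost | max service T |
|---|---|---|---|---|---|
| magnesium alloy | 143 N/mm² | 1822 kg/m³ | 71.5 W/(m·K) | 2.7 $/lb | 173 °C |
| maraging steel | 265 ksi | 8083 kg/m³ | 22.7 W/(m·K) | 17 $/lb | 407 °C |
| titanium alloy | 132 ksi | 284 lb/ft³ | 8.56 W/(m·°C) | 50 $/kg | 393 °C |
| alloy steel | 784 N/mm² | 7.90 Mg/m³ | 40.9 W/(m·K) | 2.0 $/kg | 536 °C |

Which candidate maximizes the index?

maraging steel

Screen on constraints: k ≥ 15.6 W/(m·K); cost ≤ 44 $/kg; max service T ≥ 283 °C. Survivors: maraging steel, alloy steel.
Putting every candidate on a common basis:
  maraging steel: σ_y = 1827 MPa, ρ = 8083 kg/m³
  alloy steel: σ_y = 784.0 MPa, ρ = 7900 kg/m³
  maraging steel: M = 226 kN·m/kg
  alloy steel: M = 99.2 kN·m/kg
Maraging steel has the largest M.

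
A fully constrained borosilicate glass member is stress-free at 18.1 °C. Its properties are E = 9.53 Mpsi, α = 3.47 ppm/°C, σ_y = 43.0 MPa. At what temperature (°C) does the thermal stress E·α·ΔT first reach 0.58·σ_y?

E = 9.53 Mpsi = 65.71 GPa.
E·α·ΔT = 24.94 MPa ⇒ ΔT = 24.94 / (65.71×10³ × 3.47×10⁻⁶) = 109.4 K.
T = 18.1 + 109.4 = 127.5 °C.

127 °C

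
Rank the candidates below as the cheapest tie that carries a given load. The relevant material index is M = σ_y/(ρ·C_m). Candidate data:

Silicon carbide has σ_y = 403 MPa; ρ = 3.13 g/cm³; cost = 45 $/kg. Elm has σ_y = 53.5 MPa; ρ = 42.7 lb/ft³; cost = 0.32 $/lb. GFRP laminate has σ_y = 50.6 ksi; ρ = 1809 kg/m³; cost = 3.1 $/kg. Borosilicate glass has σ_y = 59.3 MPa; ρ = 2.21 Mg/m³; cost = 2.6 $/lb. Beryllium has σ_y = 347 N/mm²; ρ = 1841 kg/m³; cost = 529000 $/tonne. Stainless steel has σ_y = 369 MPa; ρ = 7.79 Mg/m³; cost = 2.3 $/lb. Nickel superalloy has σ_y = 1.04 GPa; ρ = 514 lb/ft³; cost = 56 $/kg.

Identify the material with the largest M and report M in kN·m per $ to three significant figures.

elm, M = 111 kN·m per $

Convert each candidate to consistent units, then evaluate M:
  silicon carbide: σ_y = 403.0 MPa, ρ = 3130 kg/m³, cost = 45.00 $/kg
  elm: σ_y = 53.50 MPa, ρ = 684.0 kg/m³, cost = 0.7055 $/kg
  GFRP laminate: σ_y = 348.9 MPa, ρ = 1809 kg/m³, cost = 3.100 $/kg
  borosilicate glass: σ_y = 59.30 MPa, ρ = 2210 kg/m³, cost = 5.732 $/kg
  beryllium: σ_y = 347.0 MPa, ρ = 1841 kg/m³, cost = 529.0 $/kg
  stainless steel: σ_y = 369.0 MPa, ρ = 7790 kg/m³, cost = 5.071 $/kg
  nickel superalloy: σ_y = 1040 MPa, ρ = 8233 kg/m³, cost = 56.00 $/kg
  elm: M = 111 kN·m per $
  GFRP laminate: M = 62.2 kN·m per $
  stainless steel: M = 9.34 kN·m per $
  borosilicate glass: M = 4.68 kN·m per $
  silicon carbide: M = 2.86 kN·m per $
  nickel superalloy: M = 2.26 kN·m per $
  beryllium: M = 0.356 kN·m per $
Elm ranks first.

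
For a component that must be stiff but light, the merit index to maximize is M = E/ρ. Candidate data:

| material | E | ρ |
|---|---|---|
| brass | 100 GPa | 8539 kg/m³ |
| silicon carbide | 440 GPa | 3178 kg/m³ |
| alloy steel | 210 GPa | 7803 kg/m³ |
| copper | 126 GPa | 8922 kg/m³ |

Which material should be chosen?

silicon carbide

Computing M directly (units already consistent):
  silicon carbide: M = 138 MN·m/kg
  alloy steel: M = 26.9 MN·m/kg
  copper: M = 14.1 MN·m/kg
  brass: M = 11.7 MN·m/kg
The maximum is for silicon carbide.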